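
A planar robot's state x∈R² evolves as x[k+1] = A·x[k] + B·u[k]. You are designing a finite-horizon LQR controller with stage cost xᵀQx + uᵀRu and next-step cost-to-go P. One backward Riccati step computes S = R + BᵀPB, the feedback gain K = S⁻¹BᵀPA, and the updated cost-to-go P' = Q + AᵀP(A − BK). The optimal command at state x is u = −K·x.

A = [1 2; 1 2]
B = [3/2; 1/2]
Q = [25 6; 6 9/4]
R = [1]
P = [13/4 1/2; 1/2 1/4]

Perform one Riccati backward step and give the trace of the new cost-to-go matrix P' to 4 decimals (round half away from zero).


BᵀP = [5.1250 0.8750]
S = R + BᵀPB = [1] + [8.1250] = [9.1250]
BᵀPA = [6.0000 12.0000]
K = S⁻¹·BᵀPA = [0.6575 1.3151]
A−BK = [0.0137 0.0274; 0.6712 1.3425]
AᵀP(A−BK) = [0.5548 1.1096; 1.1096 2.2192]
P' = Q + AᵀP(A−BK) = [25.5548 7.1096; 7.1096 4.4692]
tr(P') = 30.0240

30.0240


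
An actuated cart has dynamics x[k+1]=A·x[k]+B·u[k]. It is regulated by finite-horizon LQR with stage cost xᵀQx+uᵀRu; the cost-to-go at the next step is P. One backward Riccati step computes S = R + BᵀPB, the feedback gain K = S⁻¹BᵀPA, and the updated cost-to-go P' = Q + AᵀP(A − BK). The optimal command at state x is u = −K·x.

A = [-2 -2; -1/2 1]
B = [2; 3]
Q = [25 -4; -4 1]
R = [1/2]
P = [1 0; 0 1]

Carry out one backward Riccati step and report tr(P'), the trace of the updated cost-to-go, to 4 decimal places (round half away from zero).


32.9352

BᵀP = [2.0000 3.0000]
S = R + BᵀPB = [1/2] + [13.0000] = [13.5000]
BᵀPA = [-5.5000 -1.0000]
K = S⁻¹·BᵀPA = [-0.4074 -0.0741]
A−BK = [-1.1852 -1.8519; 0.7222 1.2222]
AᵀP(A−BK) = [2.0093 3.0926; 3.0926 4.9259]
P' = Q + AᵀP(A−BK) = [27.0093 -0.9074; -0.9074 5.9259]
tr(P') = 32.9352


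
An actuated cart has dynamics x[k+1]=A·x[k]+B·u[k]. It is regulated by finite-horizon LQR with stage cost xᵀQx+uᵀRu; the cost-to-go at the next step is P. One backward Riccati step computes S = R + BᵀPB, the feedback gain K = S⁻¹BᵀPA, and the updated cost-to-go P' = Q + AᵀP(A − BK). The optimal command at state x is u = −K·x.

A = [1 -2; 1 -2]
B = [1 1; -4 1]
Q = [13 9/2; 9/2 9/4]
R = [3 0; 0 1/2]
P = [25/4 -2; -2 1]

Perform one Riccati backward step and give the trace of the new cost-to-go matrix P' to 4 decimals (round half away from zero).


BᵀP = [14.2500 -6.0000; 4.2500 -1.0000]
S = R + BᵀPB = [3 0; 0 1/2] + [38.2500 8.2500; 8.2500 3.2500] = [41.2500 8.2500; 8.2500 3.7500]
BᵀPA = [8.2500 -16.5000; 3.2500 -6.5000]
K = S⁻¹·BᵀPA = [0.0476 -0.0952; 0.7619 -1.5238]
A−BK = [0.1905 -0.3810; 0.4286 -0.8571]
AᵀP(A−BK) = [0.3810 -0.7619; -0.7619 1.5238]
P' = Q + AᵀP(A−BK) = [13.3810 3.7381; 3.7381 3.7738]
tr(P') = 17.1548

17.1548


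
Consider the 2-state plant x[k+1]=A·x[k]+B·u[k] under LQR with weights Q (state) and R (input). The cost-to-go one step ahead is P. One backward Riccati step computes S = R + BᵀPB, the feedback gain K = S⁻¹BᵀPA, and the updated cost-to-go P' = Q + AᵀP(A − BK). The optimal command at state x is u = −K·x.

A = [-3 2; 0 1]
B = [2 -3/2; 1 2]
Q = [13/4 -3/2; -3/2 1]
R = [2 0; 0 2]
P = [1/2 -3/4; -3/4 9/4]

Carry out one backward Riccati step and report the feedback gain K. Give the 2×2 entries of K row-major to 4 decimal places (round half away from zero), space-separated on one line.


BᵀP = [0.2500 0.7500; -2.2500 5.6250]
S = R + BᵀPB = [2 0; 0 2] + [1.2500 1.1250; 1.1250 14.6250] = [3.2500 1.1250; 1.1250 16.6250]
BᵀPA = [-0.7500 1.2500; 6.7500 1.1250]
K = S⁻¹·BᵀPA = [-0.3802 0.3699; 0.4317 0.0426]
A−BK = [-1.5919 1.3243; -0.4833 0.5449]
AᵀP(A−BK) = [1.3006 -0.7604; -0.7604 0.7397]
P' = Q + AᵀP(A−BK) = [4.5506 -2.2604; -2.2604 1.7397]
tr(P') = 6.2903

-0.3802 0.3699 0.4317 0.0426


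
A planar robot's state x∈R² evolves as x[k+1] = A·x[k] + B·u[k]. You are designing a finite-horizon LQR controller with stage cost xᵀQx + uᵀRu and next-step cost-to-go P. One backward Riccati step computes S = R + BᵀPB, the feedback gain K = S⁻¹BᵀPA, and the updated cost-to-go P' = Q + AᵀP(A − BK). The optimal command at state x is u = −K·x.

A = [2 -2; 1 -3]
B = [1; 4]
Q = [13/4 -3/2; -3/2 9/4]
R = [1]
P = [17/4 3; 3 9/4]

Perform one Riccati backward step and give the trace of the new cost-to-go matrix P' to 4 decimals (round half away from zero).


7.7395

BᵀP = [16.2500 12.0000]
S = R + BᵀPB = [1] + [64.2500] = [65.2500]
BᵀPA = [44.5000 -68.5000]
K = S⁻¹·BᵀPA = [0.6820 -1.0498]
A−BK = [1.3180 -0.9502; -1.7280 1.1992]
AᵀP(A−BK) = [0.9013 -1.0335; -1.0335 1.3381]
P' = Q + AᵀP(A−BK) = [4.1513 -2.5335; -2.5335 3.5881]
tr(P') = 7.7395


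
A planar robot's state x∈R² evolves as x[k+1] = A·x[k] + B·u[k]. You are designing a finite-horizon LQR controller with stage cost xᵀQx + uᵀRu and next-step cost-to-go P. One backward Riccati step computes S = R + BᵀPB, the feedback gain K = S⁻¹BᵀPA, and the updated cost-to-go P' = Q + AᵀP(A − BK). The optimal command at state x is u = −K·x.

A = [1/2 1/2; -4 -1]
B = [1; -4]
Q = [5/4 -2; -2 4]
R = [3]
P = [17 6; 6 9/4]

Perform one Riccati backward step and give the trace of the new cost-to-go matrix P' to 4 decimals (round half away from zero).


12.9375

BᵀP = [-7.0000 -3.0000]
S = R + BᵀPB = [3] + [5.0000] = [8.0000]
BᵀPA = [8.5000 -0.5000]
K = S⁻¹·BᵀPA = [1.0625 -0.0625]
A−BK = [-0.5625 0.5625; 0.2500 -1.2500]
AᵀP(A−BK) = [7.2188 -1.2188; -1.2188 0.4688]
P' = Q + AᵀP(A−BK) = [8.4688 -3.2188; -3.2188 4.4688]
tr(P') = 12.9375


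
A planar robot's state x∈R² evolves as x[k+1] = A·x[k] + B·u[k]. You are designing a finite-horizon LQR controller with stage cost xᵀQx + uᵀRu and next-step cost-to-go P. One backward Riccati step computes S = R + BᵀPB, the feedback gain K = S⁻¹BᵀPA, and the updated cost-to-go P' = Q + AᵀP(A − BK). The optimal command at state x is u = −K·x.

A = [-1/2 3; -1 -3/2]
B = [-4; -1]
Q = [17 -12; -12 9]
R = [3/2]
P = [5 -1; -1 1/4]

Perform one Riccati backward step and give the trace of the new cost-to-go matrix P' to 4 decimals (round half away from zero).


BᵀP = [-19.0000 3.7500]
S = R + BᵀPB = [3/2] + [72.2500] = [73.7500]
BᵀPA = [5.7500 -62.6250]
K = S⁻¹·BᵀPA = [0.0780 -0.8492]
A−BK = [-0.1881 -0.3966; -0.9220 -2.3492]
AᵀP(A−BK) = [0.0517 0.0076; 0.0076 1.3843]
P' = Q + AᵀP(A−BK) = [17.0517 -11.9924; -11.9924 10.3843]
tr(P') = 27.4360

27.4360


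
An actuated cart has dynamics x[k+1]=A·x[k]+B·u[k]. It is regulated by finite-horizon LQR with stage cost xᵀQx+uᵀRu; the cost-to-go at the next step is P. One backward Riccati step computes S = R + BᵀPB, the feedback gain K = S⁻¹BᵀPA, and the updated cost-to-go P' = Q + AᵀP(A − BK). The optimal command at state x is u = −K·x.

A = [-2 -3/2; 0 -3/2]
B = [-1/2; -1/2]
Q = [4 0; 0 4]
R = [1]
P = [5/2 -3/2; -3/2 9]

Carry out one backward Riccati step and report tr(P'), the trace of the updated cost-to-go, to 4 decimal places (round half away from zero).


BᵀP = [-0.5000 -3.7500]
S = R + BᵀPB = [1] + [2.1250] = [3.1250]
BᵀPA = [1.0000 6.3750]
K = S⁻¹·BᵀPA = [0.3200 2.0400]
A−BK = [-1.8400 -0.4800; 0.1600 -0.4800]
AᵀP(A−BK) = [9.6800 0.9600; 0.9600 6.1200]
P' = Q + AᵀP(A−BK) = [13.6800 0.9600; 0.9600 10.1200]
tr(P') = 23.8000

23.8000


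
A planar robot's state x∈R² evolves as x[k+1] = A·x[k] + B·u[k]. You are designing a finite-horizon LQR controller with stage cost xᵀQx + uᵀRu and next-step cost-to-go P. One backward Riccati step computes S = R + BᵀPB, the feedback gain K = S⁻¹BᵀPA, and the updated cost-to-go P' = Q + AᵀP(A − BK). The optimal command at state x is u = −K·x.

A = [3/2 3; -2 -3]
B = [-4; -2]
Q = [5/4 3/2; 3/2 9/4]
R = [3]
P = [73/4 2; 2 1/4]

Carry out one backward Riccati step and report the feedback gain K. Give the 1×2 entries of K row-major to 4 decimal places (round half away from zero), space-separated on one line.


BᵀP = [-77.0000 -8.5000]
S = R + BᵀPB = [3] + [325.0000] = [328.0000]
BᵀPA = [-98.5000 -205.5000]
K = S⁻¹·BᵀPA = [-0.3003 -0.6265]
A−BK = [0.2988 0.4939; -2.6006 -4.2530]
AᵀP(A−BK) = [0.4825 0.9123; 0.9123 1.7492]
P' = Q + AᵀP(A−BK) = [1.7325 2.4123; 2.4123 3.9992]
tr(P') = 5.7317

-0.3003 -0.6265


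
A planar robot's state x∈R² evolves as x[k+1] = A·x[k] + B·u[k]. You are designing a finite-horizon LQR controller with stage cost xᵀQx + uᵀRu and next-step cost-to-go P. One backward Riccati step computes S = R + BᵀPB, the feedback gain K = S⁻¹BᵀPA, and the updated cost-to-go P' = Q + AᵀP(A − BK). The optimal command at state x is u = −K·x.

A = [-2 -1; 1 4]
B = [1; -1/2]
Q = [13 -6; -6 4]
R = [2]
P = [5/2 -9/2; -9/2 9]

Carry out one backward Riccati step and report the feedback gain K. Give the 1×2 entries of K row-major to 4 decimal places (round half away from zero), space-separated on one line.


-1.6444 -3.6222

BᵀP = [4.7500 -9.0000]
S = R + BᵀPB = [2] + [9.2500] = [11.2500]
BᵀPA = [-18.5000 -40.7500]
K = S⁻¹·BᵀPA = [-1.6444 -3.6222]
A−BK = [-0.3556 2.6222; 0.1778 2.1889]
AᵀP(A−BK) = [6.5778 14.4889; 14.4889 34.8944]
P' = Q + AᵀP(A−BK) = [19.5778 8.4889; 8.4889 38.8944]
tr(P') = 58.4722


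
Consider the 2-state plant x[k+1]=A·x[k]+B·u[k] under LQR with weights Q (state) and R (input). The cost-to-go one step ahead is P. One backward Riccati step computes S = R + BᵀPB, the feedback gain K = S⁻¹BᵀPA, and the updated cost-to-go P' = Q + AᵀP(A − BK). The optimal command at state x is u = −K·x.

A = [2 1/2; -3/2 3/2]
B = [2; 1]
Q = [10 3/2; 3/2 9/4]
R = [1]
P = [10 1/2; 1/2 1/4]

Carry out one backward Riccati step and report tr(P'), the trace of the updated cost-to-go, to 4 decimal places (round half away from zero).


BᵀP = [20.5000 1.2500]
S = R + BᵀPB = [1] + [42.2500] = [43.2500]
BᵀPA = [39.1250 12.1250]
K = S⁻¹·BᵀPA = [0.9046 0.2803]
A−BK = [0.1908 -0.0607; -2.4046 1.2197]
AᵀP(A−BK) = [2.1691 -0.4061; -0.4061 0.4133]
P' = Q + AᵀP(A−BK) = [12.1691 1.0939; 1.0939 2.6633]
tr(P') = 14.8324

14.8324


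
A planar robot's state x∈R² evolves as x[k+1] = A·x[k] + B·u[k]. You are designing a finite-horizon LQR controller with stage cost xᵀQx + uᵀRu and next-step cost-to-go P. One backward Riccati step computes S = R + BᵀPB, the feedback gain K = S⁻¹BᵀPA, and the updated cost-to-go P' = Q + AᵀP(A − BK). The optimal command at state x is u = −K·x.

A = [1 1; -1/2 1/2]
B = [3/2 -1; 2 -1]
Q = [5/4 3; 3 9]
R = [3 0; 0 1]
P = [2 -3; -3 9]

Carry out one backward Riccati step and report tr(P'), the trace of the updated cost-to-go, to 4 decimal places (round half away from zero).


BᵀP = [-3.0000 13.5000; 1.0000 -6.0000]
S = R + BᵀPB = [3 0; 0 1] + [22.5000 -10.5000; -10.5000 5.0000] = [25.5000 -10.5000; -10.5000 6.0000]
BᵀPA = [-9.7500 3.7500; 4.0000 -2.0000]
K = S⁻¹·BᵀPA = [-0.3860 0.0351; -0.0088 -0.2719]
A−BK = [1.5702 0.6754; 0.2632 0.1579]
AᵀP(A−BK) = [3.5219 1.1798; 1.1798 0.5746]
P' = Q + AᵀP(A−BK) = [4.7719 4.1798; 4.1798 9.5746]
tr(P') = 14.3465

14.3465


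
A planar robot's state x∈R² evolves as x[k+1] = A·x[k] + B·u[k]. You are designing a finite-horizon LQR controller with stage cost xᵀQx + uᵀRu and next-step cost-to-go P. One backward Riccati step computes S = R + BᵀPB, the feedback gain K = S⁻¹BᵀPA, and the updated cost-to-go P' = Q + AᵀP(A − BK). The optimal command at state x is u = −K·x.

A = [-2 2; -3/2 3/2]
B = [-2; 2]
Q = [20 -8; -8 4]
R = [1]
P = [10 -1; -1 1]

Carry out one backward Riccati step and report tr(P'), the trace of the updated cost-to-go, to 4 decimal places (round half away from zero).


42.0094

BᵀP = [-22.0000 4.0000]
S = R + BᵀPB = [1] + [52.0000] = [53.0000]
BᵀPA = [38.0000 -38.0000]
K = S⁻¹·BᵀPA = [0.7170 -0.7170]
A−BK = [-0.5660 0.5660; -2.9340 2.9340]
AᵀP(A−BK) = [9.0047 -9.0047; -9.0047 9.0047]
P' = Q + AᵀP(A−BK) = [29.0047 -17.0047; -17.0047 13.0047]
tr(P') = 42.0094


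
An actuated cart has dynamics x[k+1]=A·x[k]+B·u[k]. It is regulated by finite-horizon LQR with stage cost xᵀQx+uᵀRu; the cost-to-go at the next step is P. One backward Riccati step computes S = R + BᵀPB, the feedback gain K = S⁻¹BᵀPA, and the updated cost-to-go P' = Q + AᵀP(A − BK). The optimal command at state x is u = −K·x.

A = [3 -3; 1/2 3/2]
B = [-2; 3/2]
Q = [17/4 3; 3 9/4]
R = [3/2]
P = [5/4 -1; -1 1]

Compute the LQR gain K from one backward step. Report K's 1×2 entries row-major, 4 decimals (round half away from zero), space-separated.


BᵀP = [-4.0000 3.5000]
S = R + BᵀPB = [3/2] + [13.2500] = [14.7500]
BᵀPA = [-10.2500 17.2500]
K = S⁻¹·BᵀPA = [-0.6949 1.1695]
A−BK = [1.6102 -0.6610; 1.5424 -0.2542]
AᵀP(A−BK) = [1.3771 -1.5127; -1.5127 2.3263]
P' = Q + AᵀP(A−BK) = [5.6271 1.4873; 1.4873 4.5763]
tr(P') = 10.2034

-0.6949 1.1695


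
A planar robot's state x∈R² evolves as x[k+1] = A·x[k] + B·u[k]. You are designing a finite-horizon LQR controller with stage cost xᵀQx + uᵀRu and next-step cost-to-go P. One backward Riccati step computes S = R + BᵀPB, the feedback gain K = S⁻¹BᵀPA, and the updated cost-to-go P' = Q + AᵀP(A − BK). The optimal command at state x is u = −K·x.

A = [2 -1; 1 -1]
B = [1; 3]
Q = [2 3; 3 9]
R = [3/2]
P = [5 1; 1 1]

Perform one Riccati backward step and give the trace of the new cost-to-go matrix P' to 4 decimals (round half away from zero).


BᵀP = [8.0000 4.0000]
S = R + BᵀPB = [3/2] + [20.0000] = [21.5000]
BᵀPA = [20.0000 -12.0000]
K = S⁻¹·BᵀPA = [0.9302 -0.5581]
A−BK = [1.0698 -0.4419; -1.7907 0.6744]
AᵀP(A−BK) = [6.3953 -2.8372; -2.8372 1.3023]
P' = Q + AᵀP(A−BK) = [8.3953 0.1628; 0.1628 10.3023]
tr(P') = 18.6977

18.6977


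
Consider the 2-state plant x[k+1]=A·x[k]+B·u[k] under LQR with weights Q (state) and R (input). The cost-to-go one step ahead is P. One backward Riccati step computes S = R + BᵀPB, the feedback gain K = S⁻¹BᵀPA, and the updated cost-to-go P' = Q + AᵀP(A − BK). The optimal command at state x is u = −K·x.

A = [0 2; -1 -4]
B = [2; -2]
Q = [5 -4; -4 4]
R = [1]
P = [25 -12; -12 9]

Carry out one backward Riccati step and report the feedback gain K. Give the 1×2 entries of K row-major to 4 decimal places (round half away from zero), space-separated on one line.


BᵀP = [74.0000 -42.0000]
S = R + BᵀPB = [1] + [232.0000] = [233.0000]
BᵀPA = [42.0000 316.0000]
K = S⁻¹·BᵀPA = [0.1803 1.3562]
A−BK = [-0.3605 -0.7124; -0.6395 -1.2876]
AᵀP(A−BK) = [1.4292 3.0386; 3.0386 7.4335]
P' = Q + AᵀP(A−BK) = [6.4292 -0.9614; -0.9614 11.4335]
tr(P') = 17.8627

0.1803 1.3562


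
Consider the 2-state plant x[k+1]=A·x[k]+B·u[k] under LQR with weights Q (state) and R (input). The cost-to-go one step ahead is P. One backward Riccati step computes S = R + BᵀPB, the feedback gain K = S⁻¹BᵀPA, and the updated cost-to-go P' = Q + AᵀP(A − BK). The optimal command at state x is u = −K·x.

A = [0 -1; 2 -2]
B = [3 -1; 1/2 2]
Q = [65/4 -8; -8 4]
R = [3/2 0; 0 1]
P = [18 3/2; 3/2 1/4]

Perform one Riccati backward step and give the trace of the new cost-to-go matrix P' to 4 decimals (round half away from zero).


BᵀP = [54.7500 4.6250; -15.0000 -1.0000]
S = R + BᵀPB = [3/2 0; 0 1] + [166.5625 -45.5000; -45.5000 13.0000] = [168.0625 -45.5000; -45.5000 14.0000]
BᵀPA = [9.2500 -64.0000; -2.0000 17.0000]
K = S⁻¹·BᵀPA = [0.1362 -0.4334; 0.2999 -0.1944]
A−BK = [-0.1088 0.1059; 1.3322 -1.3945]
AᵀP(A−BK) = [0.3397 -0.3795; -0.3795 0.5646]
P' = Q + AᵀP(A−BK) = [16.5897 -8.3795; -8.3795 4.5646]
tr(P') = 21.1542

21.1542


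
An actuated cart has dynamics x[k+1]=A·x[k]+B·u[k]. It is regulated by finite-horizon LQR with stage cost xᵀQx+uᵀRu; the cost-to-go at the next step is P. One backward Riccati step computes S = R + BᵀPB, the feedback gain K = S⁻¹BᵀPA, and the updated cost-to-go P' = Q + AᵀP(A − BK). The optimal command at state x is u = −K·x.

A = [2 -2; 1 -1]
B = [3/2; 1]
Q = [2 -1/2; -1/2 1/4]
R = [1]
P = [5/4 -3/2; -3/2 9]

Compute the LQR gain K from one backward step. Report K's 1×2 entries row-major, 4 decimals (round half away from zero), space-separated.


0.9023 -0.9023

BᵀP = [0.3750 6.7500]
S = R + BᵀPB = [1] + [7.3125] = [8.3125]
BᵀPA = [7.5000 -7.5000]
K = S⁻¹·BᵀPA = [0.9023 -0.9023]
A−BK = [0.6466 -0.6466; 0.0977 -0.0977]
AᵀP(A−BK) = [1.2331 -1.2331; -1.2331 1.2331]
P' = Q + AᵀP(A−BK) = [3.2331 -1.7331; -1.7331 1.4831]
tr(P') = 4.7162


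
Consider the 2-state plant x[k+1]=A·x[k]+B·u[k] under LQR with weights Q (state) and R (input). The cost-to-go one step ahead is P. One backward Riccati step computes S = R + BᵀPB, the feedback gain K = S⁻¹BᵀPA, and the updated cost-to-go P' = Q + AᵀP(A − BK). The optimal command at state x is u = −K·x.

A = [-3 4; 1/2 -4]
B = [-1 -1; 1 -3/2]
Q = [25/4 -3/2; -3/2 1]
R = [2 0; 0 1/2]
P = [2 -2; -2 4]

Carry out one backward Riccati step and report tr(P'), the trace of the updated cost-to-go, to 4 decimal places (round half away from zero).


BᵀP = [-4.0000 6.0000; 1.0000 -4.0000]
S = R + BᵀPB = [2 0; 0 1/2] + [10.0000 -5.0000; -5.0000 5.0000] = [12.0000 -5.0000; -5.0000 5.5000]
BᵀPA = [15.0000 -40.0000; -5.0000 20.0000]
K = S⁻¹·BᵀPA = [1.4024 -2.9268; 0.3659 0.9756]
A−BK = [-1.2317 2.0488; -0.3537 0.3902]
AᵀP(A−BK) = [5.7927 -11.2195; -11.2195 23.4146]
P' = Q + AᵀP(A−BK) = [12.0427 -12.7195; -12.7195 24.4146]
tr(P') = 36.4573

36.4573


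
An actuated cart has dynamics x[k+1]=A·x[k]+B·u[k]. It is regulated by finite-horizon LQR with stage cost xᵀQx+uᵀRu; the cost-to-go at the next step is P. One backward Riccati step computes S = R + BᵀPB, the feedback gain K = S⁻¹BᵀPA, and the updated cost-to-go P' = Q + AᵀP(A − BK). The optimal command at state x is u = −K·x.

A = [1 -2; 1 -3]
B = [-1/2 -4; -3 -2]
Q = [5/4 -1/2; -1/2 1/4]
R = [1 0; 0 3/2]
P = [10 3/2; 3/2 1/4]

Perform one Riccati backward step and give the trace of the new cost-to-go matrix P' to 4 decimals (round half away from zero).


2.0949

BᵀP = [-9.5000 -1.5000; -43.0000 -6.5000]
S = R + BᵀPB = [1 0; 0 3/2] + [9.2500 41.0000; 41.0000 185.0000] = [10.2500 41.0000; 41.0000 186.5000]
BᵀPA = [-11.0000 23.5000; -49.5000 105.5000]
K = S⁻¹·BᵀPA = [-0.0954 0.2482; -0.2444 0.5111]
A−BK = [-0.0255 0.1686; 0.2249 -1.2331]
AᵀP(A−BK) = [0.1007 -0.2194; -0.2194 0.4942]
P' = Q + AᵀP(A−BK) = [1.3507 -0.7194; -0.7194 0.7442]
tr(P') = 2.0949


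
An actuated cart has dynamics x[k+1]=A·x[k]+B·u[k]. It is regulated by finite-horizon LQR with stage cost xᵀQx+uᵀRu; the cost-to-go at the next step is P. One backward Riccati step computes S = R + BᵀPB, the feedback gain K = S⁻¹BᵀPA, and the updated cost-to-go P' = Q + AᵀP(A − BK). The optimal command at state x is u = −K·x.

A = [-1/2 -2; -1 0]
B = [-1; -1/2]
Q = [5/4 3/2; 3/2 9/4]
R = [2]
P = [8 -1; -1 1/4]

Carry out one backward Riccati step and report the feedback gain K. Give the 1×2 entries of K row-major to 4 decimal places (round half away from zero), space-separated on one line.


0.3172 1.6552

BᵀP = [-7.5000 0.8750]
S = R + BᵀPB = [2] + [7.0625] = [9.0625]
BᵀPA = [2.8750 15.0000]
K = S⁻¹·BᵀPA = [0.3172 1.6552]
A−BK = [-0.1828 -0.3448; -0.8414 0.8276]
AᵀP(A−BK) = [0.3379 1.2414; 1.2414 7.1724]
P' = Q + AᵀP(A−BK) = [1.5879 2.7414; 2.7414 9.4224]
tr(P') = 11.0103


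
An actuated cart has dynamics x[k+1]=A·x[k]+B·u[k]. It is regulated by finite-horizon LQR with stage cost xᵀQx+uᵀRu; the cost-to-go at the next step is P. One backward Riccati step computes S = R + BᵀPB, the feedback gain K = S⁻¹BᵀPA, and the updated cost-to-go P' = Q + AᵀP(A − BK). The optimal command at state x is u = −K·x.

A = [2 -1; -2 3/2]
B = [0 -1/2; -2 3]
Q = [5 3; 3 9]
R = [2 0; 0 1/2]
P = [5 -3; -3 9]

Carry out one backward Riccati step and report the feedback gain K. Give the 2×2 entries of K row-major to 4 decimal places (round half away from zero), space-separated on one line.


-0.6568 0.2716 -1.2800 0.7600

BᵀP = [6.0000 -18.0000; -11.5000 28.5000]
S = R + BᵀPB = [2 0; 0 1/2] + [36.0000 -57.0000; -57.0000 91.2500] = [38.0000 -57.0000; -57.0000 91.7500]
BᵀPA = [48.0000 -33.0000; -80.0000 54.2500]
K = S⁻¹·BᵀPA = [-0.6568 0.2716; -1.2800 0.7600]
A−BK = [1.3600 -0.6200; 0.5263 -0.2368]
AᵀP(A−BK) = [9.1284 -4.2358; -4.2358 1.9821]
P' = Q + AᵀP(A−BK) = [14.1284 -1.2358; -1.2358 10.9821]
tr(P') = 25.1105


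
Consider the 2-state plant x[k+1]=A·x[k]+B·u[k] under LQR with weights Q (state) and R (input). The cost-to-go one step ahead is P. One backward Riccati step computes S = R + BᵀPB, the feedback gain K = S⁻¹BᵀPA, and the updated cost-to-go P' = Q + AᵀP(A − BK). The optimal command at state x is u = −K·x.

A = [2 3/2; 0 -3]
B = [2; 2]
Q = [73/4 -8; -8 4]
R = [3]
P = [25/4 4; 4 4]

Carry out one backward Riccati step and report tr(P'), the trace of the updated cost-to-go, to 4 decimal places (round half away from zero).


BᵀP = [20.5000 16.0000]
S = R + BᵀPB = [3] + [73.0000] = [76.0000]
BᵀPA = [41.0000 -17.2500]
K = S⁻¹·BᵀPA = [0.5395 -0.2270]
A−BK = [0.9211 1.9539; -1.0789 -2.5461]
AᵀP(A−BK) = [2.8816 4.0559; 4.0559 10.1472]
P' = Q + AᵀP(A−BK) = [21.1316 -3.9441; -3.9441 14.1472]
tr(P') = 35.2788

35.2788


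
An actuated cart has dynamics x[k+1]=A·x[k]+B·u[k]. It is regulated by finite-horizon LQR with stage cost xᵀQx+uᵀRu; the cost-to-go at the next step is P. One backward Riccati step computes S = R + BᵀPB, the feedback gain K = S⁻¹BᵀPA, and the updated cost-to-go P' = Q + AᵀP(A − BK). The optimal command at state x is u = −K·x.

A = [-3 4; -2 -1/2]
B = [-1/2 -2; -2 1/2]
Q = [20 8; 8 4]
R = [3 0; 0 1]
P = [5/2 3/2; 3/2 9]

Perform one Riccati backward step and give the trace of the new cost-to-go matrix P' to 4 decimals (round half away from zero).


33.4493

BᵀP = [-4.2500 -18.7500; -4.2500 1.5000]
S = R + BᵀPB = [3 0; 0 1] + [39.6250 -0.8750; -0.8750 9.2500] = [42.6250 -0.8750; -0.8750 10.2500]
BᵀPA = [50.2500 -7.6250; 9.7500 -17.7500]
K = S⁻¹·BᵀPA = [1.2005 -0.2148; 1.0537 -1.7500]
A−BK = [-0.2923 0.3925; -0.1258 -0.0546]
AᵀP(A−BK) = [5.9005 -2.8928; -2.8928 3.5488]
P' = Q + AᵀP(A−BK) = [25.9005 5.1072; 5.1072 7.5488]
tr(P') = 33.4493


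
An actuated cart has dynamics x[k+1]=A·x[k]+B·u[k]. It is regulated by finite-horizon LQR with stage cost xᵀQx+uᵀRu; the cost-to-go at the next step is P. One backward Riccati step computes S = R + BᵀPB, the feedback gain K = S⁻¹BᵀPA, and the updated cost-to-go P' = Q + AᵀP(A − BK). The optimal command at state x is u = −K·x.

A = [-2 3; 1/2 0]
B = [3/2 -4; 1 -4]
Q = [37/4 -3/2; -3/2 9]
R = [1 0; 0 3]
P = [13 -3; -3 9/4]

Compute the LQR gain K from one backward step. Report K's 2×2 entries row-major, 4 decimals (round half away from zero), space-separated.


-1.6941 2.1185 -0.0997 0.0050

BᵀP = [16.5000 -2.2500; -40.0000 3.0000]
S = R + BᵀPB = [1 0; 0 3] + [22.5000 -57.0000; -57.0000 148.0000] = [23.5000 -57.0000; -57.0000 151.0000]
BᵀPA = [-34.1250 49.5000; 81.5000 -120.0000]
K = S⁻¹·BᵀPA = [-1.6941 2.1185; -0.0997 0.0050]
A−BK = [0.1421 -0.1578; 1.7951 -2.0985]
AᵀP(A−BK) = [8.8818 -10.6133; -10.6133 12.7337]
P' = Q + AᵀP(A−BK) = [18.1318 -12.1133; -12.1133 21.7337]
tr(P') = 39.8656


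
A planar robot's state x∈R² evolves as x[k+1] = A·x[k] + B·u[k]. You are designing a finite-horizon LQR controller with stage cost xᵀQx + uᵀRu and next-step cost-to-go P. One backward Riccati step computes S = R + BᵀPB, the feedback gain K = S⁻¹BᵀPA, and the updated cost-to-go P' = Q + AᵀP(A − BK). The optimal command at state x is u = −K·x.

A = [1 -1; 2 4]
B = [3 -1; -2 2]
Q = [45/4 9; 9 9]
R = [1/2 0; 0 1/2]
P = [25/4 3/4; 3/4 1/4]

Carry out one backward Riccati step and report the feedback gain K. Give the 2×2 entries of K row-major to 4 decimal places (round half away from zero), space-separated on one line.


0.6206 0.0676 0.6912 0.9853

BᵀP = [17.2500 1.7500; -4.7500 -0.2500]
S = R + BᵀPB = [1/2 0; 0 1/2] + [48.2500 -13.7500; -13.7500 4.2500] = [48.7500 -13.7500; -13.7500 4.7500]
BᵀPA = [20.7500 -10.2500; -5.2500 3.7500]
K = S⁻¹·BᵀPA = [0.6206 0.0676; 0.6912 0.9853]
A−BK = [-0.1706 -0.2176; 1.8588 2.1647]
AᵀP(A−BK) = [1.0015 1.0191; 1.0191 1.2485]
P' = Q + AᵀP(A−BK) = [12.2515 10.0191; 10.0191 10.2485]
tr(P') = 22.5000


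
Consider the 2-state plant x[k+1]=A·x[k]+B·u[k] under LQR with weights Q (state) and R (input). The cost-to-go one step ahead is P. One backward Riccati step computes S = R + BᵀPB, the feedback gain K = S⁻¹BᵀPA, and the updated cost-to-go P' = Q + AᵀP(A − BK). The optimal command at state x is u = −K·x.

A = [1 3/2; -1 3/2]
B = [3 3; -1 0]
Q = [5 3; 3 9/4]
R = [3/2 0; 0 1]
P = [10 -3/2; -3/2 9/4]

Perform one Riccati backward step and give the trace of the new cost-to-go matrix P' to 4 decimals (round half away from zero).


BᵀP = [31.5000 -6.7500; 30.0000 -4.5000]
S = R + BᵀPB = [3/2 0; 0 1] + [101.2500 94.5000; 94.5000 90.0000] = [102.7500 94.5000; 94.5000 91.0000]
BᵀPA = [38.2500 37.1250; 34.5000 38.2500]
K = S⁻¹·BᵀPA = [0.5250 -0.5625; -0.1661 1.0045]
A−BK = [-0.0768 0.1741; -0.4750 0.9375]
AᵀP(A−BK) = [0.8982 -1.5134; -1.5134 3.2746]
P' = Q + AᵀP(A−BK) = [5.8982 1.4866; 1.4866 5.5246]
tr(P') = 11.4228

11.4228


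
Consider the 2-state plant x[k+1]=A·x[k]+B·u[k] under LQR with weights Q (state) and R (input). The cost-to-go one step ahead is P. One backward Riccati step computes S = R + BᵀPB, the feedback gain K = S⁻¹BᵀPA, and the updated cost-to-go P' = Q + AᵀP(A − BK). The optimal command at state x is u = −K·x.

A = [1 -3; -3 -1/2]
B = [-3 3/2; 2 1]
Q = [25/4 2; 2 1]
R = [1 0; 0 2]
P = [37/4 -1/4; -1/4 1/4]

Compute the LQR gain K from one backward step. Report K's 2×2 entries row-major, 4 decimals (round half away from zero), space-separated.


-0.4976 0.7150 -0.2898 -0.5114

BᵀP = [-28.2500 1.2500; 13.6250 -0.1250]
S = R + BᵀPB = [1 0; 0 2] + [87.2500 -41.1250; -41.1250 20.3125] = [88.2500 -41.1250; -41.1250 22.3125]
BᵀPA = [-32.0000 84.1250; 14.0000 -40.8125]
K = S⁻¹·BᵀPA = [-0.4976 0.7150; -0.2898 -0.5114]
A−BK = [-0.0583 -0.0881; -1.7150 -1.4186]
AᵀP(A−BK) = [1.1323 0.5378; 0.5378 1.5465]
P' = Q + AᵀP(A−BK) = [7.3823 2.5378; 2.5378 2.5465]
tr(P') = 9.9288


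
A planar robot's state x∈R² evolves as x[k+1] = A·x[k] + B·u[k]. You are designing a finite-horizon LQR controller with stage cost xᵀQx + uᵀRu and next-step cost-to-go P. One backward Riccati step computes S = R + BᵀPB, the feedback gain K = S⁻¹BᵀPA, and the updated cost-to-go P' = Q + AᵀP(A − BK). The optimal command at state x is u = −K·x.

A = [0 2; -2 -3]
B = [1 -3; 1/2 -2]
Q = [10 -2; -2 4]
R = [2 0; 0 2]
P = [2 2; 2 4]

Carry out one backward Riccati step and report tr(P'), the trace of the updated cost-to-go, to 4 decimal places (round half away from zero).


28.8397

BᵀP = [3.0000 4.0000; -10.0000 -14.0000]
S = R + BᵀPB = [2 0; 0 2] + [5.0000 -17.0000; -17.0000 58.0000] = [7.0000 -17.0000; -17.0000 60.0000]
BᵀPA = [-8.0000 -6.0000; 28.0000 22.0000]
K = S⁻¹·BᵀPA = [-0.0305 0.1069; 0.4580 0.3969]
A−BK = [1.4046 3.0840; -1.0687 -2.2595]
AᵀP(A−BK) = [2.9313 5.7405; 5.7405 11.9084]
P' = Q + AᵀP(A−BK) = [12.9313 3.7405; 3.7405 15.9084]
tr(P') = 28.8397


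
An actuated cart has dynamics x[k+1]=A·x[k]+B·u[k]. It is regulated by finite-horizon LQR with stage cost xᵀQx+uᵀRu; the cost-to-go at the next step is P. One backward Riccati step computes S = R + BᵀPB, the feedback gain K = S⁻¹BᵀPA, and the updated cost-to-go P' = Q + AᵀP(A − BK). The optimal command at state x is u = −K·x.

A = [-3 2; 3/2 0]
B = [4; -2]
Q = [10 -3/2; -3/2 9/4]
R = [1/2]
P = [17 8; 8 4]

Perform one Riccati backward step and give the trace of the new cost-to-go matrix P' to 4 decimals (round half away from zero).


BᵀP = [52.0000 24.0000]
S = R + BᵀPB = [1/2] + [160.0000] = [160.5000]
BᵀPA = [-120.0000 104.0000]
K = S⁻¹·BᵀPA = [-0.7477 0.6480]
A−BK = [-0.0093 -0.5919; 0.0047 1.2960]
AᵀP(A−BK) = [0.2804 -0.2430; -0.2430 0.6106]
P' = Q + AᵀP(A−BK) = [10.2804 -1.7430; -1.7430 2.8606]
tr(P') = 13.1410

13.1410


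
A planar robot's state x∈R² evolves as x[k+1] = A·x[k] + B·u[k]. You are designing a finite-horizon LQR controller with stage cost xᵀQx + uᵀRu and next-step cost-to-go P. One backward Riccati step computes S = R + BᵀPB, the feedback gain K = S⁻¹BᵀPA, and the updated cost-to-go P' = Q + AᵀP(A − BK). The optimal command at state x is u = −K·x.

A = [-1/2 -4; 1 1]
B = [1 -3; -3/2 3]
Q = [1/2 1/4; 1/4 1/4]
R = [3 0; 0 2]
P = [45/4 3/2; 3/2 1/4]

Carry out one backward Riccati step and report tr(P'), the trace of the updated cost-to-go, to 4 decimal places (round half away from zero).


BᵀP = [9.0000 1.1250; -29.2500 -3.7500]
S = R + BᵀPB = [3 0; 0 2] + [7.3125 -23.6250; -23.6250 76.5000] = [10.3125 -23.6250; -23.6250 78.5000]
BᵀPA = [-3.3750 -34.8750; 10.8750 113.2500]
K = S⁻¹·BᵀPA = [-0.0319 -0.2472; 0.1289 1.3683]
A−BK = [-0.0813 0.3520; 0.5654 -3.4757]
AᵀP(A−BK) = [0.0527 0.2857; 0.2857 4.6713]
P' = Q + AᵀP(A−BK) = [0.5527 0.5357; 0.5357 4.9213]
tr(P') = 5.4739

5.4739


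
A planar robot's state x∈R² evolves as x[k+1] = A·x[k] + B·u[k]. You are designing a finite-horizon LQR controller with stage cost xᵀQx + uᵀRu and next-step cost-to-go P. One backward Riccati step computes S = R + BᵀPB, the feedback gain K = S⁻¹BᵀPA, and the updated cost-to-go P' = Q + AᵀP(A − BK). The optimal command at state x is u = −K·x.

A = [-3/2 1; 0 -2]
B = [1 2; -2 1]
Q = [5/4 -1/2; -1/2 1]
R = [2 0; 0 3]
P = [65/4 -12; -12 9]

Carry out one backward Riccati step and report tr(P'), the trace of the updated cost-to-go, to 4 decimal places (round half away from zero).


BᵀP = [40.2500 -30.0000; 20.5000 -15.0000]
S = R + BᵀPB = [2 0; 0 3] + [100.2500 50.5000; 50.5000 26.0000] = [102.2500 50.5000; 50.5000 29.0000]
BᵀPA = [-60.3750 100.2500; -30.7500 50.5000]
K = S⁻¹·BᵀPA = [-0.4771 0.8602; -0.2295 0.2434]
A−BK = [-0.5639 -0.3470; -0.7247 -0.5229]
AᵀP(A−BK) = [0.6994 -0.9542; -0.9542 1.7205]
P' = Q + AᵀP(A−BK) = [1.9494 -1.4542; -1.4542 2.7205]
tr(P') = 4.6699

4.6699


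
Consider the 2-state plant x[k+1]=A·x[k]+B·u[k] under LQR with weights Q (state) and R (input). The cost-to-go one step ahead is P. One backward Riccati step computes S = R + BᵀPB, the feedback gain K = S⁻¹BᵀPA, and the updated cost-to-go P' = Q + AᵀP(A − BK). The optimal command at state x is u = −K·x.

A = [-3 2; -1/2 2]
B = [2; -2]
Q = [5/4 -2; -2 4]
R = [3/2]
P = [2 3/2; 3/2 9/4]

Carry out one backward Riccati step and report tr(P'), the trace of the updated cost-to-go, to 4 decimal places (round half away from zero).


56.3798

BᵀP = [1.0000 -1.5000]
S = R + BᵀPB = [3/2] + [5.0000] = [6.5000]
BᵀPA = [-2.2500 -1.0000]
K = S⁻¹·BᵀPA = [-0.3462 -0.1538]
A−BK = [-2.3077 2.3077; -1.1923 1.6923]
AᵀP(A−BK) = [22.2837 -25.0962; -25.0962 28.8462]
P' = Q + AᵀP(A−BK) = [23.5337 -27.0962; -27.0962 32.8462]
tr(P') = 56.3798


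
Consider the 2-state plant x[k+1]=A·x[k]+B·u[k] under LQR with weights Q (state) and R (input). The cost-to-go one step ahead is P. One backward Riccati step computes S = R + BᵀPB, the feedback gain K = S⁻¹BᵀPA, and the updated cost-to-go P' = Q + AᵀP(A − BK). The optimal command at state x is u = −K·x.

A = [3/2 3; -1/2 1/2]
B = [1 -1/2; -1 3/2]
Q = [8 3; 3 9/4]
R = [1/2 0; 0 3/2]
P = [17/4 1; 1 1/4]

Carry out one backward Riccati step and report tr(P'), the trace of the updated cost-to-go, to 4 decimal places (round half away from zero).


18.7149

BᵀP = [3.2500 0.7500; -0.6250 -0.1250]
S = R + BᵀPB = [1/2 0; 0 3/2] + [2.5000 -0.5000; -0.5000 0.1250] = [3.0000 -0.5000; -0.5000 1.6250]
BᵀPA = [4.5000 10.1250; -0.8750 -1.9375]
K = S⁻¹·BᵀPA = [1.4865 3.3480; -0.0811 -0.1622]
A−BK = [-0.0270 -0.4291; 1.1081 4.0912]
AᵀP(A−BK) = [1.3649 3.1047; 3.1047 7.1001]
P' = Q + AᵀP(A−BK) = [9.3649 6.1047; 6.1047 9.3501]
tr(P') = 18.7149


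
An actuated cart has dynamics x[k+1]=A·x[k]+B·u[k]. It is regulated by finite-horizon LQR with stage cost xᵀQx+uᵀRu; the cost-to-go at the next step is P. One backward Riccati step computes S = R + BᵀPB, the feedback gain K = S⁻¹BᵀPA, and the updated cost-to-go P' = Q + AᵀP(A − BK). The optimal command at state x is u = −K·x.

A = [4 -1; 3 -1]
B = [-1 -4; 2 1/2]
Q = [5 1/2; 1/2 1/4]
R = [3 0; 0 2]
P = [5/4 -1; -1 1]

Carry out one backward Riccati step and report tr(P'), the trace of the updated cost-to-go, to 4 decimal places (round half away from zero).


BᵀP = [-3.2500 3.0000; -5.5000 4.5000]
S = R + BᵀPB = [3 0; 0 2] + [9.2500 14.5000; 14.5000 24.2500] = [12.2500 14.5000; 14.5000 26.2500]
BᵀPA = [-4.0000 0.2500; -8.5000 1.0000]
K = S⁻¹·BᵀPA = [0.1640 -0.0713; -0.4144 0.0775]
A−BK = [2.5065 -0.7614; 2.8793 -0.8961]
AᵀP(A−BK) = [2.1336 -0.6266; -0.6266 0.1903]
P' = Q + AᵀP(A−BK) = [7.1336 -0.1266; -0.1266 0.4403]
tr(P') = 7.5740

7.5740


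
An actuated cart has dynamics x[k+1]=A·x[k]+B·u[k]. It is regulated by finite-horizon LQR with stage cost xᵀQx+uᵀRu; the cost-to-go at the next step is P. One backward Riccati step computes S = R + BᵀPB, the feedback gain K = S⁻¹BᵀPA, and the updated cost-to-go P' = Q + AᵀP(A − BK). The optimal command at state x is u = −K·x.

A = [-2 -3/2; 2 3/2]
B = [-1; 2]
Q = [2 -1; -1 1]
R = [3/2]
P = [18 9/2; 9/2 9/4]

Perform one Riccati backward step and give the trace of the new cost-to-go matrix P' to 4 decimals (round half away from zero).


25.0982

BᵀP = [-9.0000 0.0000]
S = R + BᵀPB = [3/2] + [9.0000] = [10.5000]
BᵀPA = [18.0000 13.5000]
K = S⁻¹·BᵀPA = [1.7143 1.2857]
A−BK = [-0.2857 -0.2143; -1.4286 -1.0714]
AᵀP(A−BK) = [14.1429 10.6071; 10.6071 7.9554]
P' = Q + AᵀP(A−BK) = [16.1429 9.6071; 9.6071 8.9554]
tr(P') = 25.0982


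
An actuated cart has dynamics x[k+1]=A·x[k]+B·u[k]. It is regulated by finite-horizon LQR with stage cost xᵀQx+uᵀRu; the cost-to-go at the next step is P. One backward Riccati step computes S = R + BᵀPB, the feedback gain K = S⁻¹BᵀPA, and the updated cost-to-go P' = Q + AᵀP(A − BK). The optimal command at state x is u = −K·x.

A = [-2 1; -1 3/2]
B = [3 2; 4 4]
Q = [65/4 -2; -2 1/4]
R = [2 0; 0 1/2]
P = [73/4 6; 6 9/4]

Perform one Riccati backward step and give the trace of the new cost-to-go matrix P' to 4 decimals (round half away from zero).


17.3720

BᵀP = [78.7500 27.0000; 60.5000 21.0000]
S = R + BᵀPB = [2 0; 0 1/2] + [344.2500 265.5000; 265.5000 205.0000] = [346.2500 265.5000; 265.5000 205.5000]
BᵀPA = [-184.5000 119.2500; -142.0000 92.0000]
K = S⁻¹·BᵀPA = [-0.3219 0.1203; -0.2752 0.2923]
A−BK = [-0.4841 0.0546; 1.3881 -0.1503]
AᵀP(A−BK) = [0.7936 -0.1781; -0.1781 0.0784]
P' = Q + AᵀP(A−BK) = [17.0436 -2.1781; -2.1781 0.3284]
tr(P') = 17.3720


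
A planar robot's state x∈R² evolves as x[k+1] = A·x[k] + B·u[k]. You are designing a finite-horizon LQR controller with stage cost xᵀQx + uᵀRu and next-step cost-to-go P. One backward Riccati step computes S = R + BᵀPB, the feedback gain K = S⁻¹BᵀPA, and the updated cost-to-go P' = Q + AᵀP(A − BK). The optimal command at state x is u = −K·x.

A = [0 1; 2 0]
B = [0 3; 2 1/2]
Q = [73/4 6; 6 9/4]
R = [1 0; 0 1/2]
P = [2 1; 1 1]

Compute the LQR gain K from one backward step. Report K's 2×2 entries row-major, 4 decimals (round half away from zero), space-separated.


BᵀP = [2.0000 2.0000; 6.5000 3.5000]
S = R + BᵀPB = [1 0; 0 1/2] + [4.0000 7.0000; 7.0000 21.2500] = [5.0000 7.0000; 7.0000 21.7500]
BᵀPA = [4.0000 2.0000; 7.0000 6.5000]
K = S⁻¹·BᵀPA = [0.6360 -0.0335; 0.1172 0.3096]
A−BK = [-0.3515 0.0711; 0.6695 -0.0879]
AᵀP(A−BK) = [0.6360 -0.0335; -0.0335 0.0544]
P' = Q + AᵀP(A−BK) = [18.8860 5.9665; 5.9665 2.3044]
tr(P') = 21.1904

0.6360 -0.0335 0.1172 0.3096


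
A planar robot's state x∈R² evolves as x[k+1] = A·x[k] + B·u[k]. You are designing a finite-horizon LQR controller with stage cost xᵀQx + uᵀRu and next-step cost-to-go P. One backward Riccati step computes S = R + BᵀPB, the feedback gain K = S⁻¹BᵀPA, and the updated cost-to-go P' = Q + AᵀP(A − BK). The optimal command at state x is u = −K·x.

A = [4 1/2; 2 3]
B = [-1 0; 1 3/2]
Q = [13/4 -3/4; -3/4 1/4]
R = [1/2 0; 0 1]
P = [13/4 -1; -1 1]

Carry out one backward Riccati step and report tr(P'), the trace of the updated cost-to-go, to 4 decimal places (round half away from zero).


BᵀP = [-4.2500 2.0000; -1.5000 1.5000]
S = R + BᵀPB = [1/2 0; 0 1] + [6.2500 3.0000; 3.0000 2.2500] = [6.7500 3.0000; 3.0000 3.2500]
BᵀPA = [-13.0000 3.8750; -3.0000 3.7500]
K = S⁻¹·BᵀPA = [-2.5700 0.1039; 1.4493 1.0580]
A−BK = [1.4300 0.6039; 2.3961 1.3092]
AᵀP(A−BK) = [10.9372 4.0242; 4.0242 2.4426]
P' = Q + AᵀP(A−BK) = [14.1872 3.2742; 3.2742 2.6926]
tr(P') = 16.8798

16.8798


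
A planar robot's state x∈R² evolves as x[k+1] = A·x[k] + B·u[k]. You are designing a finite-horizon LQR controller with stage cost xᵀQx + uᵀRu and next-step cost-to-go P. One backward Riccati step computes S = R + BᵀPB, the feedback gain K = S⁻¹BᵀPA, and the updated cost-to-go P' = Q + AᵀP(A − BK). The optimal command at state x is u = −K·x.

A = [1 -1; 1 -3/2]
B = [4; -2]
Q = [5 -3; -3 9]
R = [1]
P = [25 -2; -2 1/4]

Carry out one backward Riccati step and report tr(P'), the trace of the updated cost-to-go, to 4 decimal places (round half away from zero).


BᵀP = [104.0000 -8.5000]
S = R + BᵀPB = [1] + [433.0000] = [434.0000]
BᵀPA = [95.5000 -91.2500]
K = S⁻¹·BᵀPA = [0.2200 -0.2103]
A−BK = [0.1198 -0.1590; 1.4401 -1.9205]
AᵀP(A−BK) = [0.2356 -0.2958; -0.2958 0.3769]
P' = Q + AᵀP(A−BK) = [5.2356 -3.2958; -3.2958 9.3769]
tr(P') = 14.6125

14.6125


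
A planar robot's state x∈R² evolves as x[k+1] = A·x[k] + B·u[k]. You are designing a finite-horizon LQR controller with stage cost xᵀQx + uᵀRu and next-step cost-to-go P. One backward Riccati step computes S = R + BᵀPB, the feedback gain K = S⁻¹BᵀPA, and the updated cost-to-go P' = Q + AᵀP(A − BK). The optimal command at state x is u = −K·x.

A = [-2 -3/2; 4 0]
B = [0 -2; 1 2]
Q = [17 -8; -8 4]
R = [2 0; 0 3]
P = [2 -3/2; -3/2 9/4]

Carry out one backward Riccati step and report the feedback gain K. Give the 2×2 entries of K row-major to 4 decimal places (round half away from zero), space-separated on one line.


0.6771 -0.0846 1.2163 0.3480

BᵀP = [-1.5000 2.2500; -7.0000 7.5000]
S = R + BᵀPB = [2 0; 0 3] + [2.2500 7.5000; 7.5000 29.0000] = [4.2500 7.5000; 7.5000 32.0000]
BᵀPA = [12.0000 2.2500; 44.0000 10.5000]
K = S⁻¹·BᵀPA = [0.6771 -0.0846; 1.2163 0.3480]
A−BK = [0.4326 -0.8041; 0.8903 -0.6113]
AᵀP(A−BK) = [6.3574 0.7053; 0.7053 1.0368]
P' = Q + AᵀP(A−BK) = [23.3574 -7.2947; -7.2947 5.0368]
tr(P') = 28.3942


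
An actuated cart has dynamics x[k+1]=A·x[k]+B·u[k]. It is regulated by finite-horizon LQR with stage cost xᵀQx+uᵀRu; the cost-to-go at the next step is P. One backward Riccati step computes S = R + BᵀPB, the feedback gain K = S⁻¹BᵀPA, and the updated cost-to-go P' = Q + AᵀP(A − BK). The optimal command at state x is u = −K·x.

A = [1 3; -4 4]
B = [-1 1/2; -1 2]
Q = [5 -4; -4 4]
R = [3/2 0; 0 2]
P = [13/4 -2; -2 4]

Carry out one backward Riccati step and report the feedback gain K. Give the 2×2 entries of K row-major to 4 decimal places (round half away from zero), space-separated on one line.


-0.8271 -1.5826 -2.3089 0.9151

BᵀP = [-1.2500 -2.0000; -2.3750 7.0000]
S = R + BᵀPB = [3/2 0; 0 2] + [3.2500 -4.6250; -4.6250 12.8125] = [4.7500 -4.6250; -4.6250 14.8125]
BᵀPA = [6.7500 -11.7500; -30.3750 20.8750]
K = S⁻¹·BᵀPA = [-0.8271 -1.5826; -2.3089 0.9151]
A−BK = [1.3274 0.9598; -0.2093 0.5871]
AᵀP(A−BK) = [18.7007 0.2297; 0.2297 7.5507]
P' = Q + AᵀP(A−BK) = [23.7007 -3.7703; -3.7703 11.5507]
tr(P') = 35.2514
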